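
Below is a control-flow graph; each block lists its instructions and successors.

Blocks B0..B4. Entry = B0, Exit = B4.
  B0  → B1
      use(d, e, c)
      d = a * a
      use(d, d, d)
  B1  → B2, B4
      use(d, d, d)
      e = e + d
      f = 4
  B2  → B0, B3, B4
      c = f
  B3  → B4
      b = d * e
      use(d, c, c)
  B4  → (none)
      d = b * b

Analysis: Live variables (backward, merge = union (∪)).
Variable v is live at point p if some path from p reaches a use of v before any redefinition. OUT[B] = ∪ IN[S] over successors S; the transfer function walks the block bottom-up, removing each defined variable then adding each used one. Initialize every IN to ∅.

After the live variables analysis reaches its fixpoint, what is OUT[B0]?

Fixpoint table:
  B0:   IN={a, b, c, d, e}   OUT={a, b, d, e}
  B1:   IN={a, b, d, e}   OUT={a, b, d, e, f}
  B2:   IN={a, b, d, e, f}   OUT={a, b, c, d, e}
  B3:   IN={c, d, e}   OUT={b}
  B4:   IN={b}   OUT={}

Merge at B0: OUT[B0] = IN[B1] = {a, b, d, e}

Answer: {a, b, d, e}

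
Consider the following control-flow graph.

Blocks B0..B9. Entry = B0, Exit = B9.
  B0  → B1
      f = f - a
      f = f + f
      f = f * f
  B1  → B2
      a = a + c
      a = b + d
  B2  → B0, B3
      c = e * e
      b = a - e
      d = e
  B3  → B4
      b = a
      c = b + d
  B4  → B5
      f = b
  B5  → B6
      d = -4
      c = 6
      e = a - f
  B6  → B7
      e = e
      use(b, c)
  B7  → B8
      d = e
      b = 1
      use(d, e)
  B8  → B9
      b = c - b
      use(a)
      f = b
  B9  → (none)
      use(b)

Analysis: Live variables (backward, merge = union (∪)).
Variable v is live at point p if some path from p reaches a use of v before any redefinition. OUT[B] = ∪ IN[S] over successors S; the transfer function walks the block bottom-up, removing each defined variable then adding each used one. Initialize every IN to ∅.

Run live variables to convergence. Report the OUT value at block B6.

Per-block solution:
  B0:   IN={a, b, c, d, e, f}   OUT={a, b, c, d, e, f}
  B1:   IN={a, b, c, d, e, f}   OUT={a, e, f}
  B2:   IN={a, e, f}   OUT={a, b, c, d, e, f}
  B3:   IN={a, d}   OUT={a, b}
  B4:   IN={a, b}   OUT={a, b, f}
  B5:   IN={a, b, f}   OUT={a, b, c, e}
  B6:   IN={a, b, c, e}   OUT={a, c, e}
  B7:   IN={a, c, e}   OUT={a, b, c}
  B8:   IN={a, b, c}   OUT={b}
  B9:   IN={b}   OUT={}

Merge at B6: OUT[B6] = IN[B7] = {a, c, e}

Answer: {a, c, e}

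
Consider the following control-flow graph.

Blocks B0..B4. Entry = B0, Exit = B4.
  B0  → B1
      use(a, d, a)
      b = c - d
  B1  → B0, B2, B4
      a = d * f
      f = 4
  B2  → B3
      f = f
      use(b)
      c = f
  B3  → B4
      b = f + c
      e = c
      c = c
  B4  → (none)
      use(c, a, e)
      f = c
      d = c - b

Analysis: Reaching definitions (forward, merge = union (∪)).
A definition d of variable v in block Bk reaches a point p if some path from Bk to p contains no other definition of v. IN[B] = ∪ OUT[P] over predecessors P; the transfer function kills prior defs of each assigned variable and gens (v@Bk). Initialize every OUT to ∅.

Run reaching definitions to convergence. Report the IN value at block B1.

Converged values:
  B0: | IN={a@B1, b@B0, f@B1} | OUT={a@B1, b@B0, f@B1}
  B1: | IN={a@B1, b@B0, f@B1} | OUT={a@B1, b@B0, f@B1}
  B2: | IN={a@B1, b@B0, f@B1} | OUT={a@B1, b@B0, c@B2, f@B2}
  B3: | IN={a@B1, b@B0, c@B2, f@B2} | OUT={a@B1, b@B3, c@B3, e@B3, f@B2}
  B4: | IN={a@B1, b@B0, b@B3, c@B3, e@B3, f@B1, f@B2} | OUT={a@B1, b@B0, b@B3, c@B3, d@B4, e@B3, f@B4}

Merge at B1: IN[B1] = OUT[B0] = {a@B1, b@B0, f@B1}

Answer: {a@B1, b@B0, f@B1}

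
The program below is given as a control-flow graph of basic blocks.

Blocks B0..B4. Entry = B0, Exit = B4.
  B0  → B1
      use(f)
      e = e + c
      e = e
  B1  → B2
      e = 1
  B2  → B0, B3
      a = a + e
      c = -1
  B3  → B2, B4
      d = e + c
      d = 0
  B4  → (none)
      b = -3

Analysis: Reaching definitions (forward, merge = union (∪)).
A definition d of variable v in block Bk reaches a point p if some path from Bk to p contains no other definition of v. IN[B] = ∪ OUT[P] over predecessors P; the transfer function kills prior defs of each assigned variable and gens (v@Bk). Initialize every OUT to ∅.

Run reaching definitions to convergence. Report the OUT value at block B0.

Per-block solution:
  B0:   IN={a@B2, c@B2, d@B3, e@B1}   OUT={a@B2, c@B2, d@B3, e@B0}
  B1:   IN={a@B2, c@B2, d@B3, e@B0}   OUT={a@B2, c@B2, d@B3, e@B1}
  B2:   IN={a@B2, c@B2, d@B3, e@B1}   OUT={a@B2, c@B2, d@B3, e@B1}
  B3:   IN={a@B2, c@B2, d@B3, e@B1}   OUT={a@B2, c@B2, d@B3, e@B1}
  B4:   IN={a@B2, c@B2, d@B3, e@B1}   OUT={a@B2, b@B4, c@B2, d@B3, e@B1}

Merge at B0 (entry node, so the boundary value {} is joined with the incoming edge(s)): IN[B0] = {} ⊔ OUT[B2] = {a@B2, c@B2, d@B3, e@B1}
Applying B0's transfer function to that IN value gives OUT[B0] (row B0 above).

Answer: {a@B2, c@B2, d@B3, e@B0}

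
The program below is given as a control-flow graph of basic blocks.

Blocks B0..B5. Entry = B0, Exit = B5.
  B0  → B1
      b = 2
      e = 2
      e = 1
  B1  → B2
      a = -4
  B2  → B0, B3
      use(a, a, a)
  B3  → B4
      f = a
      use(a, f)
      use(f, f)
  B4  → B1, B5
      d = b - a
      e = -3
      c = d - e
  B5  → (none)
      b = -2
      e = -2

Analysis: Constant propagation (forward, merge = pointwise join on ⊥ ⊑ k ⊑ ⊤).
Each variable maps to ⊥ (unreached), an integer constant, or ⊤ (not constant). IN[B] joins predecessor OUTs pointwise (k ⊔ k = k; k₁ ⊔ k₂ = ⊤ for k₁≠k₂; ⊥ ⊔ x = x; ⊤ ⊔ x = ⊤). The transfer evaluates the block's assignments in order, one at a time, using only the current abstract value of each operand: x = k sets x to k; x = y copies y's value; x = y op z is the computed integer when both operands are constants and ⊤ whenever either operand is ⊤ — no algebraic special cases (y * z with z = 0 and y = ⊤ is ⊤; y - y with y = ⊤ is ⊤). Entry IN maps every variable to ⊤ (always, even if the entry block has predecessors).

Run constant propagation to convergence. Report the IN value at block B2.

Per-block solution:
  B0:   IN=(all ⊤)   OUT={b:2, e:1; rest ⊤}
  B1:   IN={b:2; rest ⊤}   OUT={a:-4, b:2; rest ⊤}
  B2:   IN={a:-4, b:2; rest ⊤}   OUT={a:-4, b:2; rest ⊤}
  B3:   IN={a:-4, b:2; rest ⊤}   OUT={a:-4, b:2, f:-4; rest ⊤}
  B4:   IN={a:-4, b:2, f:-4; rest ⊤}   OUT={a:-4, b:2, c:9, d:6, e:-3, f:-4; rest ⊤}
  B5:   IN={a:-4, b:2, c:9, d:6, e:-3, f:-4; rest ⊤}   OUT={a:-4, b:-2, c:9, d:6, e:-2, f:-4; rest ⊤}

Merge at B2: IN[B2] = OUT[B1] = {a: -4, b: 2, c: ⊤, d: ⊤, e: ⊤, f: ⊤}

Answer: {a: -4, b: 2, c: ⊤, d: ⊤, e: ⊤, f: ⊤}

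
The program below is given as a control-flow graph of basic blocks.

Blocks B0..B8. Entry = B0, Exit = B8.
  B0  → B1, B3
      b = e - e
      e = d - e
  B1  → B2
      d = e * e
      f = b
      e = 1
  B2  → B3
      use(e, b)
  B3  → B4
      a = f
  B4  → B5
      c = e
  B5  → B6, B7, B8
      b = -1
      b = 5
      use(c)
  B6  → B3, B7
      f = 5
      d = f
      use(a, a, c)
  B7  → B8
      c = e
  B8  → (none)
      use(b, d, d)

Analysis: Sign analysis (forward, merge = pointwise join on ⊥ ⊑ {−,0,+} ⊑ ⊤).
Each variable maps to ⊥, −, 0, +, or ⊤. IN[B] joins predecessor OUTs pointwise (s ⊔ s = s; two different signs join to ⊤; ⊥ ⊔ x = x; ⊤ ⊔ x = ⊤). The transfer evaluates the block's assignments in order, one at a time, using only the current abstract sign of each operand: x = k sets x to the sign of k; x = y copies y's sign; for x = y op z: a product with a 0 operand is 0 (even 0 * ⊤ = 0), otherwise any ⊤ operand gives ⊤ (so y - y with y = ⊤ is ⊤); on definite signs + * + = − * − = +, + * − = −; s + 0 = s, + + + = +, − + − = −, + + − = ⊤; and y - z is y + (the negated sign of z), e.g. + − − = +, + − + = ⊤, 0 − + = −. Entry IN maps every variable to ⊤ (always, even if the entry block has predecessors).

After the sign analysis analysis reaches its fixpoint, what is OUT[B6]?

Answer: {a: ⊤, b: +, c: ⊤, d: +, e: ⊤, f: +}

Trace:
Per-block solution:
  B0:   IN=(all ⊤)   OUT=(all ⊤)
  B1:   IN=(all ⊤)   OUT={e:+; rest ⊤}
  B2:   IN={e:+; rest ⊤}   OUT={e:+; rest ⊤}
  B3:   IN=(all ⊤)   OUT=(all ⊤)
  B4:   IN=(all ⊤)   OUT=(all ⊤)
  B5:   IN=(all ⊤)   OUT={b:+; rest ⊤}
  B6:   IN={b:+; rest ⊤}   OUT={b:+, d:+, f:+; rest ⊤}
  B7:   IN={b:+; rest ⊤}   OUT={b:+; rest ⊤}
  B8:   IN={b:+; rest ⊤}   OUT={b:+; rest ⊤}

Merge at B6: IN[B6] = OUT[B5] = {a: ⊤, b: +, c: ⊤, d: ⊤, e: ⊤, f: ⊤}
Applying B6's transfer function to that IN value gives OUT[B6] (row B6 above).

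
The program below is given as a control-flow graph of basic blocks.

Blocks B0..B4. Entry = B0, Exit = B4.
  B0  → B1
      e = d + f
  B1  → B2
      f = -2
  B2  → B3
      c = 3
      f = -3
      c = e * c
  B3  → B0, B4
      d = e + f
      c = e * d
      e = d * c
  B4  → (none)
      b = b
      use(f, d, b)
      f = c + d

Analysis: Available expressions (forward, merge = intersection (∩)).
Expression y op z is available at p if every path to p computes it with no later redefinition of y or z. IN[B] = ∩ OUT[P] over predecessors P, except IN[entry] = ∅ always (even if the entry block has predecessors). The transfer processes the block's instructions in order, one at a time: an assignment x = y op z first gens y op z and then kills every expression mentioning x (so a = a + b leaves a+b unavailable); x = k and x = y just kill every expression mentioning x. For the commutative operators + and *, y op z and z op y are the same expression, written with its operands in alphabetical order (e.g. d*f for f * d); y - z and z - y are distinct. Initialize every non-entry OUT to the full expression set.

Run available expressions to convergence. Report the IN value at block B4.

Fixpoint table:
  B0:  IN={}  OUT={d+f}
  B1:  IN={d+f}  OUT={}
  B2:  IN={}  OUT={}
  B3:  IN={}  OUT={c*d}
  B4:  IN={c*d}  OUT={c*d, c+d}

Merge at B4: IN[B4] = OUT[B3] = {c*d}

Answer: {c*d}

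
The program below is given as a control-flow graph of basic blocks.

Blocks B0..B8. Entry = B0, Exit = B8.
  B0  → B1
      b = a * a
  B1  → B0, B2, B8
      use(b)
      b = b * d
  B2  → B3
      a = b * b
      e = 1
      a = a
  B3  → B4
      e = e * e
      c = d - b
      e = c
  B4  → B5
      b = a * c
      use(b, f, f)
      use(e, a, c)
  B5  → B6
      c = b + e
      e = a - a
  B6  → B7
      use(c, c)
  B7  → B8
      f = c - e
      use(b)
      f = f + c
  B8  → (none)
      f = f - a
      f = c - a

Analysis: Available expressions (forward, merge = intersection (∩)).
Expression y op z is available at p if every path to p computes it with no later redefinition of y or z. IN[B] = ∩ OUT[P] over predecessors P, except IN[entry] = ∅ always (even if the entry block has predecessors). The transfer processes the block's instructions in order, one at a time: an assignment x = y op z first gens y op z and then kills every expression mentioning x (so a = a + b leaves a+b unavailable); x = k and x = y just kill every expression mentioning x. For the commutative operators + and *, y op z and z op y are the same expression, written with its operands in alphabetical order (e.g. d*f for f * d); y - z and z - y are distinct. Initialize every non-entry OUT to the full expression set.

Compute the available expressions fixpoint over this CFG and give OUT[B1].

Converged values:
  B0:  IN={}  OUT={a*a}
  B1:  IN={a*a}  OUT={a*a}
  B2:  IN={a*a}  OUT={b*b}
  B3:  IN={b*b}  OUT={b*b, d-b}
  B4:  IN={b*b, d-b}  OUT={a*c}
  B5:  IN={a*c}  OUT={a-a}
  B6:  IN={a-a}  OUT={a-a}
  B7:  IN={a-a}  OUT={a-a, c-e}
  B8:  IN={}  OUT={c-a}

Merge at B1: IN[B1] = OUT[B0] = {a*a}
Applying B1's transfer function to that IN value gives OUT[B1] (row B1 above).

Answer: {a*a}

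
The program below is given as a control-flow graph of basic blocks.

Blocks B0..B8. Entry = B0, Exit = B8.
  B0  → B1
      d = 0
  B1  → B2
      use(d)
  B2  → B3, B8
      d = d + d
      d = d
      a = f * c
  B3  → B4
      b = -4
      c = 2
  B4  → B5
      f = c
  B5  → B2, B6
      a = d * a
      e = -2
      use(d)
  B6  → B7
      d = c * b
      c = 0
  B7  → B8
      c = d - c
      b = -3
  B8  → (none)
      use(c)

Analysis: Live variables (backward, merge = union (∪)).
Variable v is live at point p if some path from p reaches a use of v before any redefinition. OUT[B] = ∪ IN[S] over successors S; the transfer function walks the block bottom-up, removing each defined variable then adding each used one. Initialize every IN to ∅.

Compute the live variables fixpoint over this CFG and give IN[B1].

Converged values:
  B0:   IN={c, f}   OUT={c, d, f}
  B1:   IN={c, d, f}   OUT={c, d, f}
  B2:   IN={c, d, f}   OUT={a, c, d}
  B3:   IN={a, d}   OUT={a, b, c, d}
  B4:   IN={a, b, c, d}   OUT={a, b, c, d, f}
  B5:   IN={a, b, c, d, f}   OUT={b, c, d, f}
  B6:   IN={b, c}   OUT={c, d}
  B7:   IN={c, d}   OUT={c}
  B8:   IN={c}   OUT={}

Merge at B1: OUT[B1] = IN[B2] = {c, d, f}
Applying B1's transfer function to that OUT value gives IN[B1] (row B1 above).

Answer: {c, d, f}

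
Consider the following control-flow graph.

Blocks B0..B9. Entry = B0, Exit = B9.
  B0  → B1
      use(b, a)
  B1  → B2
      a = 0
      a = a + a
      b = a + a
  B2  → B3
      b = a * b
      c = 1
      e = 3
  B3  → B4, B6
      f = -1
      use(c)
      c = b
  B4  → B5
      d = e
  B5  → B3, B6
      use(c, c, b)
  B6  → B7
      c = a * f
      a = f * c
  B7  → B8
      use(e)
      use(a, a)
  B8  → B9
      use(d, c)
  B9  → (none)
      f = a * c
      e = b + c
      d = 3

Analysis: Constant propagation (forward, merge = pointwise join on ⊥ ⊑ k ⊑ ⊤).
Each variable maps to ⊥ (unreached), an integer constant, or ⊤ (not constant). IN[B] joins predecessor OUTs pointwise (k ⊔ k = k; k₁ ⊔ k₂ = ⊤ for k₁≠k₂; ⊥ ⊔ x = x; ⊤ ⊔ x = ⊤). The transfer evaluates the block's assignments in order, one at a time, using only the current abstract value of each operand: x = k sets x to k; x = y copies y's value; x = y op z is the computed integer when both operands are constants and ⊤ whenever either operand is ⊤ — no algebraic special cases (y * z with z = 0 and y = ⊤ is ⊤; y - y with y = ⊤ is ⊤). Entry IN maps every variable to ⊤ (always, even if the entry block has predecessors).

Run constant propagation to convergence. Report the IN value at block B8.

Answer: {a: 0, b: 0, c: 0, d: ⊤, e: 3, f: -1}

Working:
Converged values:
  B0:   IN=(all ⊤)   OUT=(all ⊤)
  B1:   IN=(all ⊤)   OUT={a:0, b:0; rest ⊤}
  B2:   IN={a:0, b:0; rest ⊤}   OUT={a:0, b:0, c:1, e:3; rest ⊤}
  B3:   IN={a:0, b:0, e:3; rest ⊤}   OUT={a:0, b:0, c:0, e:3, f:-1; rest ⊤}
  B4:   IN={a:0, b:0, c:0, e:3, f:-1; rest ⊤}   OUT={a:0, b:0, c:0, d:3, e:3, f:-1; rest ⊤}
  B5:   IN={a:0, b:0, c:0, d:3, e:3, f:-1; rest ⊤}   OUT={a:0, b:0, c:0, d:3, e:3, f:-1; rest ⊤}
  B6:   IN={a:0, b:0, c:0, e:3, f:-1; rest ⊤}   OUT={a:0, b:0, c:0, e:3, f:-1; rest ⊤}
  B7:   IN={a:0, b:0, c:0, e:3, f:-1; rest ⊤}   OUT={a:0, b:0, c:0, e:3, f:-1; rest ⊤}
  B8:   IN={a:0, b:0, c:0, e:3, f:-1; rest ⊤}   OUT={a:0, b:0, c:0, e:3, f:-1; rest ⊤}
  B9:   IN={a:0, b:0, c:0, e:3, f:-1; rest ⊤}   OUT={a:0, b:0, c:0, d:3, e:0, f:0; rest ⊤}

Merge at B8: IN[B8] = OUT[B7] = {a: 0, b: 0, c: 0, d: ⊤, e: 3, f: -1}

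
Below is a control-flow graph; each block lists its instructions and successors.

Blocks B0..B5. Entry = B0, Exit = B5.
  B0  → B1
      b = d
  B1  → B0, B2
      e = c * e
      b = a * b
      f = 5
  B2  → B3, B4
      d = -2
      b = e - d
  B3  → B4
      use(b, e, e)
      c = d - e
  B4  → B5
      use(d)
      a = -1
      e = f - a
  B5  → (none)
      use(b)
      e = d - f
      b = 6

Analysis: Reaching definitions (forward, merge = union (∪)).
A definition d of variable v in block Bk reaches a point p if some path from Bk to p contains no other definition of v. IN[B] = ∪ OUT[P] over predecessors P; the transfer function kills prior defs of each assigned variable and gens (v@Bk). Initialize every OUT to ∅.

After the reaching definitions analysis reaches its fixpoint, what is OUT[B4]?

Answer: {a@B4, b@B2, c@B3, d@B2, e@B4, f@B1}

Trace:
Converged values:
  B0:  IN={b@B1, e@B1, f@B1}  OUT={b@B0, e@B1, f@B1}
  B1:  IN={b@B0, e@B1, f@B1}  OUT={b@B1, e@B1, f@B1}
  B2:  IN={b@B1, e@B1, f@B1}  OUT={b@B2, d@B2, e@B1, f@B1}
  B3:  IN={b@B2, d@B2, e@B1, f@B1}  OUT={b@B2, c@B3, d@B2, e@B1, f@B1}
  B4:  IN={b@B2, c@B3, d@B2, e@B1, f@B1}  OUT={a@B4, b@B2, c@B3, d@B2, e@B4, f@B1}
  B5:  IN={a@B4, b@B2, c@B3, d@B2, e@B4, f@B1}  OUT={a@B4, b@B5, c@B3, d@B2, e@B5, f@B1}

Merge at B4: IN[B4] = OUT[B2] ⊔ OUT[B3] = {b@B2, c@B3, d@B2, e@B1, f@B1}
Applying B4's transfer function to that IN value gives OUT[B4] (row B4 above).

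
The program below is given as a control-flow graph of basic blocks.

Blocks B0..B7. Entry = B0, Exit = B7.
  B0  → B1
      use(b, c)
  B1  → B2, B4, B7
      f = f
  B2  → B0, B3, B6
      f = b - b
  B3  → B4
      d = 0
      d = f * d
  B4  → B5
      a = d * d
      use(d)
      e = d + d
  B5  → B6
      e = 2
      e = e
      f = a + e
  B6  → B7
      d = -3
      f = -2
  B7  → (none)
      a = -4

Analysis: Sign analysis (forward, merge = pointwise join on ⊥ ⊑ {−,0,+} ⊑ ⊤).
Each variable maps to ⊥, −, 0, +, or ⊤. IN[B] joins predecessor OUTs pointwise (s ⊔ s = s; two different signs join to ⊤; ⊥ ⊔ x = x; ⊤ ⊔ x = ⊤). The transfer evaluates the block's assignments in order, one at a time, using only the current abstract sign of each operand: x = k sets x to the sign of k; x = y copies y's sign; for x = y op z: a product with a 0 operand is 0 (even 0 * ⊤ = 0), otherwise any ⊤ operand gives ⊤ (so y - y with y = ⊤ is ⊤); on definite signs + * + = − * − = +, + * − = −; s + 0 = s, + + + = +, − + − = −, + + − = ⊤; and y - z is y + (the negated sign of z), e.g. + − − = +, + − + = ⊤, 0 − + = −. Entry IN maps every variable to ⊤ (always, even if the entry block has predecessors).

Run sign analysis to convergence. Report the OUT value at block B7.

Answer: {a: -, b: ⊤, c: ⊤, d: ⊤, e: ⊤, f: ⊤}

Derivation:
Per-block solution:
  B0:  IN=(all ⊤)  OUT=(all ⊤)
  B1:  IN=(all ⊤)  OUT=(all ⊤)
  B2:  IN=(all ⊤)  OUT=(all ⊤)
  B3:  IN=(all ⊤)  OUT={d:0; rest ⊤}
  B4:  IN=(all ⊤)  OUT=(all ⊤)
  B5:  IN=(all ⊤)  OUT={e:+; rest ⊤}
  B6:  IN=(all ⊤)  OUT={d:-, f:-; rest ⊤}
  B7:  IN=(all ⊤)  OUT={a:-; rest ⊤}

Merge at B7: IN[B7] = OUT[B1] ⊔ OUT[B6] = {a: ⊤, b: ⊤, c: ⊤, d: ⊤, e: ⊤, f: ⊤}
Applying B7's transfer function to that IN value gives OUT[B7] (row B7 above).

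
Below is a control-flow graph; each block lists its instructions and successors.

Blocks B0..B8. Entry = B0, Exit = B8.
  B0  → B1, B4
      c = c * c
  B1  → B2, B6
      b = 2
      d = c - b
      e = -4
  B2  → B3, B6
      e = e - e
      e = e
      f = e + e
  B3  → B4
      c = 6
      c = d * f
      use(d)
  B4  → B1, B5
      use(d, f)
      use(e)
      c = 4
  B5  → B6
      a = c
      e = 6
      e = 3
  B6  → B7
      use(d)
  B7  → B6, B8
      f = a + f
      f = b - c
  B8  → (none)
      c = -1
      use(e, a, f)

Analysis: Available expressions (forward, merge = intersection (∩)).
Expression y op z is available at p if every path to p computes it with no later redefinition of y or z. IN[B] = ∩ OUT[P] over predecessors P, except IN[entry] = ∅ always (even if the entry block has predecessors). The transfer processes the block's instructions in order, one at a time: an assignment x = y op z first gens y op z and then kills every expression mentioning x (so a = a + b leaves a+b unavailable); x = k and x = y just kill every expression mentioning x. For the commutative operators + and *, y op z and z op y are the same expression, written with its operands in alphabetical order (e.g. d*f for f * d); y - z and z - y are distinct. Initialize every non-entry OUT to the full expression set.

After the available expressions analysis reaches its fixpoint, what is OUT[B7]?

Per-block solution:
  B0:  IN={}  OUT={}
  B1:  IN={}  OUT={c-b}
  B2:  IN={c-b}  OUT={c-b, e+e}
  B3:  IN={c-b, e+e}  OUT={d*f, e+e}
  B4:  IN={}  OUT={}
  B5:  IN={}  OUT={}
  B6:  IN={}  OUT={}
  B7:  IN={}  OUT={b-c}
  B8:  IN={b-c}  OUT={}

Merge at B7: IN[B7] = OUT[B6] = {}
Applying B7's transfer function to that IN value gives OUT[B7] (row B7 above).

Answer: {b-c}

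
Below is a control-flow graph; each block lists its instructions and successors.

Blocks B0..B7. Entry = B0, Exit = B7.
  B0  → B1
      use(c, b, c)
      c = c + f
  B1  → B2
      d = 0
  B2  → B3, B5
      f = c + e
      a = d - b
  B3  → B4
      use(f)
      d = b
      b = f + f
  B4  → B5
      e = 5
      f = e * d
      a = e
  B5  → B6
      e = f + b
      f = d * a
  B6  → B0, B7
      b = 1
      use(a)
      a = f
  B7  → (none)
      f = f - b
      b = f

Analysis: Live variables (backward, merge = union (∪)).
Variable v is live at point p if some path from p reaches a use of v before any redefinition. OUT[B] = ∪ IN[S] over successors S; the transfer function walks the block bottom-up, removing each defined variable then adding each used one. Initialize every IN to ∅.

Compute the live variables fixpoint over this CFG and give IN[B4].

Answer: {b, c, d}

Working:
Per-block solution:
  B0: | IN={b, c, e, f} | OUT={b, c, e}
  B1: | IN={b, c, e} | OUT={b, c, d, e}
  B2: | IN={b, c, d, e} | OUT={a, b, c, d, f}
  B3: | IN={b, c, f} | OUT={b, c, d}
  B4: | IN={b, c, d} | OUT={a, b, c, d, f}
  B5: | IN={a, b, c, d, f} | OUT={a, c, e, f}
  B6: | IN={a, c, e, f} | OUT={b, c, e, f}
  B7: | IN={b, f} | OUT={}

Merge at B4: OUT[B4] = IN[B5] = {a, b, c, d, f}
Applying B4's transfer function to that OUT value gives IN[B4] (row B4 above).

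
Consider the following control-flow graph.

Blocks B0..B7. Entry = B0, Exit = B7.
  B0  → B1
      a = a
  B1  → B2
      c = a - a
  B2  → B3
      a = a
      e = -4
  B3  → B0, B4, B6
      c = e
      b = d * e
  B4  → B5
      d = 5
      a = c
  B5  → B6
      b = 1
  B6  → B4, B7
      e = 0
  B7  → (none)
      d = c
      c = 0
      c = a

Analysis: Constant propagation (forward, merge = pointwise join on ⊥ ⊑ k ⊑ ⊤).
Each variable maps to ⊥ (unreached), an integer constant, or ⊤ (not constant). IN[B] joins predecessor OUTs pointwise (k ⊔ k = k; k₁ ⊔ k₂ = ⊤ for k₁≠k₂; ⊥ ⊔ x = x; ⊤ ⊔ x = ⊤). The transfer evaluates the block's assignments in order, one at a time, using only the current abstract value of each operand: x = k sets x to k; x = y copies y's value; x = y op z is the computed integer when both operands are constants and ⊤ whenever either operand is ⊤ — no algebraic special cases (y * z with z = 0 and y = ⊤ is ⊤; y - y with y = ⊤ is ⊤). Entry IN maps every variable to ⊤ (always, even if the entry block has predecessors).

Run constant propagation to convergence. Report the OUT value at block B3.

Answer: {a: ⊤, b: ⊤, c: -4, d: ⊤, e: -4, f: ⊤}

Working:
Converged values:
  B0:   IN=(all ⊤)   OUT=(all ⊤)
  B1:   IN=(all ⊤)   OUT=(all ⊤)
  B2:   IN=(all ⊤)   OUT={e:-4; rest ⊤}
  B3:   IN={e:-4; rest ⊤}   OUT={c:-4, e:-4; rest ⊤}
  B4:   IN={c:-4; rest ⊤}   OUT={a:-4, c:-4, d:5; rest ⊤}
  B5:   IN={a:-4, c:-4, d:5; rest ⊤}   OUT={a:-4, b:1, c:-4, d:5; rest ⊤}
  B6:   IN={c:-4; rest ⊤}   OUT={c:-4, e:0; rest ⊤}
  B7:   IN={c:-4, e:0; rest ⊤}   OUT={d:-4, e:0; rest ⊤}

Merge at B3: IN[B3] = OUT[B2] = {a: ⊤, b: ⊤, c: ⊤, d: ⊤, e: -4, f: ⊤}
Applying B3's transfer function to that IN value gives OUT[B3] (row B3 above).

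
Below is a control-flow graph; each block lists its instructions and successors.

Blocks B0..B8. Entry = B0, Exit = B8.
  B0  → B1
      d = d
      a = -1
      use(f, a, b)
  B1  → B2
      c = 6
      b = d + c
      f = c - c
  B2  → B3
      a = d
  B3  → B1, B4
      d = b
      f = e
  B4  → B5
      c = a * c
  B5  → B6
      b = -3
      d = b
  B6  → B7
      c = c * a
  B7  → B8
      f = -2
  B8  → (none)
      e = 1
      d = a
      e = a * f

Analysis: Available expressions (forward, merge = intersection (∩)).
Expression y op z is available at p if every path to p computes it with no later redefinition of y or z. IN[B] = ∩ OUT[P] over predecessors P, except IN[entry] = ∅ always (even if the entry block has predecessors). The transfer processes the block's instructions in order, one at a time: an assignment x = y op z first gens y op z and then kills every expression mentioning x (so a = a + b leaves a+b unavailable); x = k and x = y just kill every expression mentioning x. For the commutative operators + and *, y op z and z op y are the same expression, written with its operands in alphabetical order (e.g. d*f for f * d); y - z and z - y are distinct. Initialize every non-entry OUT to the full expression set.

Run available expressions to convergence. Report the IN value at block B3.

Answer: {c+d, c-c}

Trace:
Fixpoint table:
  B0:  IN={}  OUT={}
  B1:  IN={}  OUT={c+d, c-c}
  B2:  IN={c+d, c-c}  OUT={c+d, c-c}
  B3:  IN={c+d, c-c}  OUT={c-c}
  B4:  IN={c-c}  OUT={}
  B5:  IN={}  OUT={}
  B6:  IN={}  OUT={}
  B7:  IN={}  OUT={}
  B8:  IN={}  OUT={a*f}

Merge at B3: IN[B3] = OUT[B2] = {c+d, c-c}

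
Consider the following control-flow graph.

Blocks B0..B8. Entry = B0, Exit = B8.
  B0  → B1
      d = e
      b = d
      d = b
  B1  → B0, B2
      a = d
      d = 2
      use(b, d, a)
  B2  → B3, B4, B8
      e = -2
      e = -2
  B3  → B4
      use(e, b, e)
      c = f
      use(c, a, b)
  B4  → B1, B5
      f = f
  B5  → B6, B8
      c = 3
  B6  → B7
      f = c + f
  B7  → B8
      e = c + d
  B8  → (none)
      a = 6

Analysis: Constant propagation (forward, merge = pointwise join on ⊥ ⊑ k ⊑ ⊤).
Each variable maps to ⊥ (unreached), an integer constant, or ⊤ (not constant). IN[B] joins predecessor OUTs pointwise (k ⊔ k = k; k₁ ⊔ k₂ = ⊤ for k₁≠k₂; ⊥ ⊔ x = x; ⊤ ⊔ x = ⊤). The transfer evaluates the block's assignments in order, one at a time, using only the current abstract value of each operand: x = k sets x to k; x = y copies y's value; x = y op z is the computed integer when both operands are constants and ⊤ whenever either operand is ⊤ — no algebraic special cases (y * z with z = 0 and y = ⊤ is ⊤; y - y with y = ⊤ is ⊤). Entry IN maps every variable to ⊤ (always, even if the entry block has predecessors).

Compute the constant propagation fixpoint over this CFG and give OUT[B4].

Answer: {a: ⊤, b: ⊤, c: ⊤, d: 2, e: -2, f: ⊤}

Working:
Per-block solution:
  B0:  IN=(all ⊤)  OUT=(all ⊤)
  B1:  IN=(all ⊤)  OUT={d:2; rest ⊤}
  B2:  IN={d:2; rest ⊤}  OUT={d:2, e:-2; rest ⊤}
  B3:  IN={d:2, e:-2; rest ⊤}  OUT={d:2, e:-2; rest ⊤}
  B4:  IN={d:2, e:-2; rest ⊤}  OUT={d:2, e:-2; rest ⊤}
  B5:  IN={d:2, e:-2; rest ⊤}  OUT={c:3, d:2, e:-2; rest ⊤}
  B6:  IN={c:3, d:2, e:-2; rest ⊤}  OUT={c:3, d:2, e:-2; rest ⊤}
  B7:  IN={c:3, d:2, e:-2; rest ⊤}  OUT={c:3, d:2, e:5; rest ⊤}
  B8:  IN={d:2; rest ⊤}  OUT={a:6, d:2; rest ⊤}

Merge at B4: IN[B4] = OUT[B2] ⊔ OUT[B3] = {a: ⊤, b: ⊤, c: ⊤, d: 2, e: -2, f: ⊤}
Applying B4's transfer function to that IN value gives OUT[B4] (row B4 above).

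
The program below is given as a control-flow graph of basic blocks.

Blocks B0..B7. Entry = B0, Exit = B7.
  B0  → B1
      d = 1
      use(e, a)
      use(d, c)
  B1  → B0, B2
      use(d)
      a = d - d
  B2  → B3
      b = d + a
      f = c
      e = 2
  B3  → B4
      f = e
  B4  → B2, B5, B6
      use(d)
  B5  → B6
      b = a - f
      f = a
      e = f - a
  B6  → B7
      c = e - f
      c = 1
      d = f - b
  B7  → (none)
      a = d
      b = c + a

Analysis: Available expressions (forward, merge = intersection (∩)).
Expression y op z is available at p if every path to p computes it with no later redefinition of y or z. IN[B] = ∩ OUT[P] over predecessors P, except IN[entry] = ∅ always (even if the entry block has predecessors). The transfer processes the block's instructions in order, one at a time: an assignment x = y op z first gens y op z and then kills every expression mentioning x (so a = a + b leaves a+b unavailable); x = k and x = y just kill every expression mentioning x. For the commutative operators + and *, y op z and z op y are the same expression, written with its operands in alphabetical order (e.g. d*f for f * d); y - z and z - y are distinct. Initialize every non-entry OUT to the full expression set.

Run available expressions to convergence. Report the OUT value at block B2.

Answer: {a+d, d-d}

Derivation:
Converged values:
  B0: | IN={} | OUT={}
  B1: | IN={} | OUT={d-d}
  B2: | IN={d-d} | OUT={a+d, d-d}
  B3: | IN={a+d, d-d} | OUT={a+d, d-d}
  B4: | IN={a+d, d-d} | OUT={a+d, d-d}
  B5: | IN={a+d, d-d} | OUT={a+d, d-d, f-a}
  B6: | IN={a+d, d-d} | OUT={e-f, f-b}
  B7: | IN={e-f, f-b} | OUT={a+c, e-f}

Merge at B2: IN[B2] = OUT[B1] ∩ OUT[B4] = {d-d}
Applying B2's transfer function to that IN value gives OUT[B2] (row B2 above).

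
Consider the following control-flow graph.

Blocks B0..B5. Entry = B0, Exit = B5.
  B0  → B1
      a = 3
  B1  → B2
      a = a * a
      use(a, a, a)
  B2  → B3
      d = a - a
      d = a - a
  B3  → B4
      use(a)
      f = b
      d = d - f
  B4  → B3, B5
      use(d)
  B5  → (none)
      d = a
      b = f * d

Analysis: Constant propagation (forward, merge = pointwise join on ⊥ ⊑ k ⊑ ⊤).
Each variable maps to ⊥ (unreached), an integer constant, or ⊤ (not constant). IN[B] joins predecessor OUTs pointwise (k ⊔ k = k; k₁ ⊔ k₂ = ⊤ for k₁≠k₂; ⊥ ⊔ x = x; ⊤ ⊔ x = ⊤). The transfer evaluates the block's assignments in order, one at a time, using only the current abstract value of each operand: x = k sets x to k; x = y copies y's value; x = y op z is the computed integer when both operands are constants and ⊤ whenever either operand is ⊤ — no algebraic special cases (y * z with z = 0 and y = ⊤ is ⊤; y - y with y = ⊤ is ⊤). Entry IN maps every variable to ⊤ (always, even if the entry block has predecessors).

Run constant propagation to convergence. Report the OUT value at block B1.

Fixpoint table:
  B0: | IN=(all ⊤) | OUT={a:3; rest ⊤}
  B1: | IN={a:3; rest ⊤} | OUT={a:9; rest ⊤}
  B2: | IN={a:9; rest ⊤} | OUT={a:9, d:0; rest ⊤}
  B3: | IN={a:9; rest ⊤} | OUT={a:9; rest ⊤}
  B4: | IN={a:9; rest ⊤} | OUT={a:9; rest ⊤}
  B5: | IN={a:9; rest ⊤} | OUT={a:9, d:9; rest ⊤}

Merge at B1: IN[B1] = OUT[B0] = {a: 3, b: ⊤, c: ⊤, d: ⊤, e: ⊤, f: ⊤}
Applying B1's transfer function to that IN value gives OUT[B1] (row B1 above).

Answer: {a: 9, b: ⊤, c: ⊤, d: ⊤, e: ⊤, f: ⊤}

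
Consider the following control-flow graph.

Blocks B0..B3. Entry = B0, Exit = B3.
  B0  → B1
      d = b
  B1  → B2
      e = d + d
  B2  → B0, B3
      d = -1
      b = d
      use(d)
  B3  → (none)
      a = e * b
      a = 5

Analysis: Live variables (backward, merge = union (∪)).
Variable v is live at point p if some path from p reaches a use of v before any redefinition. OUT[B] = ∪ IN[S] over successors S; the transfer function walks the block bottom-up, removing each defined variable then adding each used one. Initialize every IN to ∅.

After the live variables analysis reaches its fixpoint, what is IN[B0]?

Answer: {b}

Derivation:
Per-block solution:
  B0: | IN={b} | OUT={d}
  B1: | IN={d} | OUT={e}
  B2: | IN={e} | OUT={b, e}
  B3: | IN={b, e} | OUT={}

Merge at B0: OUT[B0] = IN[B1] = {d}
Applying B0's transfer function to that OUT value gives IN[B0] (row B0 above).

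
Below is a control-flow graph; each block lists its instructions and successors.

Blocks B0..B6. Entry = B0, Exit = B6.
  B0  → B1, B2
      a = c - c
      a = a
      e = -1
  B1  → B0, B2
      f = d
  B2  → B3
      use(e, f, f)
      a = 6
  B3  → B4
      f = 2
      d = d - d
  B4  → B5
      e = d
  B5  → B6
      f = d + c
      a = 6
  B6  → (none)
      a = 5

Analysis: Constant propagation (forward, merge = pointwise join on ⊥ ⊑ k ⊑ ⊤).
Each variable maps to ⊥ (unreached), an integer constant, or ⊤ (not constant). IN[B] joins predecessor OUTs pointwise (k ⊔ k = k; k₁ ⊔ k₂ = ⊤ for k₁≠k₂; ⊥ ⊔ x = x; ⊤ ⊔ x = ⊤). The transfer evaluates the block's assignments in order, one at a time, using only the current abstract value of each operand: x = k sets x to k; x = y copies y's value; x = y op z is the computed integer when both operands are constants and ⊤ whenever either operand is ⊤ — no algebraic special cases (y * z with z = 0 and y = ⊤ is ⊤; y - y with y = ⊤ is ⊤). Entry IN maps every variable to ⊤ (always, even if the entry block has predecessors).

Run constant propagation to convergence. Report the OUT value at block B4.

Answer: {a: 6, b: ⊤, c: ⊤, d: ⊤, e: ⊤, f: 2}

Trace:
Converged values:
  B0:  IN=(all ⊤)  OUT={e:-1; rest ⊤}
  B1:  IN={e:-1; rest ⊤}  OUT={e:-1; rest ⊤}
  B2:  IN={e:-1; rest ⊤}  OUT={a:6, e:-1; rest ⊤}
  B3:  IN={a:6, e:-1; rest ⊤}  OUT={a:6, e:-1, f:2; rest ⊤}
  B4:  IN={a:6, e:-1, f:2; rest ⊤}  OUT={a:6, f:2; rest ⊤}
  B5:  IN={a:6, f:2; rest ⊤}  OUT={a:6; rest ⊤}
  B6:  IN={a:6; rest ⊤}  OUT={a:5; rest ⊤}

Merge at B4: IN[B4] = OUT[B3] = {a: 6, b: ⊤, c: ⊤, d: ⊤, e: -1, f: 2}
Applying B4's transfer function to that IN value gives OUT[B4] (row B4 above).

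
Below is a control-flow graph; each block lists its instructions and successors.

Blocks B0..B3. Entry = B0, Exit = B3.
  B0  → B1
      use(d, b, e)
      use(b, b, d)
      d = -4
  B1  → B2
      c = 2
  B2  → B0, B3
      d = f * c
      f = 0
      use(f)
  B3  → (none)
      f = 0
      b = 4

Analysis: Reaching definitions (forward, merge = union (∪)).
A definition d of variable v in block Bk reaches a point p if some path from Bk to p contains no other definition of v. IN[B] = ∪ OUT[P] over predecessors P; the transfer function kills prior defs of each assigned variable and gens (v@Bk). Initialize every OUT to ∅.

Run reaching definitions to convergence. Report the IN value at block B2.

Answer: {c@B1, d@B0, f@B2}

Trace:
Fixpoint table:
  B0: | IN={c@B1, d@B2, f@B2} | OUT={c@B1, d@B0, f@B2}
  B1: | IN={c@B1, d@B0, f@B2} | OUT={c@B1, d@B0, f@B2}
  B2: | IN={c@B1, d@B0, f@B2} | OUT={c@B1, d@B2, f@B2}
  B3: | IN={c@B1, d@B2, f@B2} | OUT={b@B3, c@B1, d@B2, f@B3}

Merge at B2: IN[B2] = OUT[B1] = {c@B1, d@B0, f@B2}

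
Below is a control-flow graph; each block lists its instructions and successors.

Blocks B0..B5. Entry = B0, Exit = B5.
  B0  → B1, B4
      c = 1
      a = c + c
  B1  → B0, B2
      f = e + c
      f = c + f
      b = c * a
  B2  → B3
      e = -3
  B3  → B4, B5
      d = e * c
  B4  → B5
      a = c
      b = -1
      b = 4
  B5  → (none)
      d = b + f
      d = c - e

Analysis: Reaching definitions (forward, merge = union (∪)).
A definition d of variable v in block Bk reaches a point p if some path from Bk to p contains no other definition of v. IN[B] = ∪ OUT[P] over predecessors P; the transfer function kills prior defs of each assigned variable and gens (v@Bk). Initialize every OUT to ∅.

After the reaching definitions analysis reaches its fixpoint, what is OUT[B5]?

Per-block solution:
  B0: | IN={a@B0, b@B1, c@B0, f@B1} | OUT={a@B0, b@B1, c@B0, f@B1}
  B1: | IN={a@B0, b@B1, c@B0, f@B1} | OUT={a@B0, b@B1, c@B0, f@B1}
  B2: | IN={a@B0, b@B1, c@B0, f@B1} | OUT={a@B0, b@B1, c@B0, e@B2, f@B1}
  B3: | IN={a@B0, b@B1, c@B0, e@B2, f@B1} | OUT={a@B0, b@B1, c@B0, d@B3, e@B2, f@B1}
  B4: | IN={a@B0, b@B1, c@B0, d@B3, e@B2, f@B1} | OUT={a@B4, b@B4, c@B0, d@B3, e@B2, f@B1}
  B5: | IN={a@B0, a@B4, b@B1, b@B4, c@B0, d@B3, e@B2, f@B1} | OUT={a@B0, a@B4, b@B1, b@B4, c@B0, d@B5, e@B2, f@B1}

Merge at B5: IN[B5] = OUT[B3] ⊔ OUT[B4] = {a@B0, a@B4, b@B1, b@B4, c@B0, d@B3, e@B2, f@B1}
Applying B5's transfer function to that IN value gives OUT[B5] (row B5 above).

Answer: {a@B0, a@B4, b@B1, b@B4, c@B0, d@B5, e@B2, f@B1}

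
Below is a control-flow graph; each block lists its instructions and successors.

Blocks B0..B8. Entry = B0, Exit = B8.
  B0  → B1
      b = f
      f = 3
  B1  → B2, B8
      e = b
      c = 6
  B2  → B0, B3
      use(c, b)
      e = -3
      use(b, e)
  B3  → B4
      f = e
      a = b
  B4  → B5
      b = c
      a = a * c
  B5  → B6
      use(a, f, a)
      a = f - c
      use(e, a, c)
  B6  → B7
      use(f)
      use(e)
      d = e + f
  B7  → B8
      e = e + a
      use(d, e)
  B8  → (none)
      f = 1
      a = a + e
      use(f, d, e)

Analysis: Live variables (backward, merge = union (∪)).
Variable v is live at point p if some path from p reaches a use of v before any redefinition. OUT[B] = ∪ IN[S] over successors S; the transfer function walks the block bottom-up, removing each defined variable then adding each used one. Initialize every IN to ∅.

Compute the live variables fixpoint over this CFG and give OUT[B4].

Answer: {a, c, e, f}

Derivation:
Per-block solution:
  B0:   IN={a, d, f}   OUT={a, b, d, f}
  B1:   IN={a, b, d, f}   OUT={a, b, c, d, e, f}
  B2:   IN={a, b, c, d, f}   OUT={a, b, c, d, e, f}
  B3:   IN={b, c, e}   OUT={a, c, e, f}
  B4:   IN={a, c, e, f}   OUT={a, c, e, f}
  B5:   IN={a, c, e, f}   OUT={a, e, f}
  B6:   IN={a, e, f}   OUT={a, d, e}
  B7:   IN={a, d, e}   OUT={a, d, e}
  B8:   IN={a, d, e}   OUT={}

Merge at B4: OUT[B4] = IN[B5] = {a, c, e, f}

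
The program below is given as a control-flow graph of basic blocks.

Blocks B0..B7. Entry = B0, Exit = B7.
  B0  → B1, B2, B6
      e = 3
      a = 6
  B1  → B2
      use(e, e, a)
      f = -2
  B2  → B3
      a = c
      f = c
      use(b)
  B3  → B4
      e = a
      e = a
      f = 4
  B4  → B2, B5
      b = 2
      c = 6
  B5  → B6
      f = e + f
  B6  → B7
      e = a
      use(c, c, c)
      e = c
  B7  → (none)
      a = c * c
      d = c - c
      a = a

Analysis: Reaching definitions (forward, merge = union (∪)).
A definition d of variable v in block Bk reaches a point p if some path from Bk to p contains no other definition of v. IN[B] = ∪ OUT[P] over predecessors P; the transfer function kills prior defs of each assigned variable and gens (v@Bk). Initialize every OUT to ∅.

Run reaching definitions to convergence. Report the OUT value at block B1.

Answer: {a@B0, e@B0, f@B1}

Derivation:
Fixpoint table:
  B0: | IN={} | OUT={a@B0, e@B0}
  B1: | IN={a@B0, e@B0} | OUT={a@B0, e@B0, f@B1}
  B2: | IN={a@B0, a@B2, b@B4, c@B4, e@B0, e@B3, f@B1, f@B3} | OUT={a@B2, b@B4, c@B4, e@B0, e@B3, f@B2}
  B3: | IN={a@B2, b@B4, c@B4, e@B0, e@B3, f@B2} | OUT={a@B2, b@B4, c@B4, e@B3, f@B3}
  B4: | IN={a@B2, b@B4, c@B4, e@B3, f@B3} | OUT={a@B2, b@B4, c@B4, e@B3, f@B3}
  B5: | IN={a@B2, b@B4, c@B4, e@B3, f@B3} | OUT={a@B2, b@B4, c@B4, e@B3, f@B5}
  B6: | IN={a@B0, a@B2, b@B4, c@B4, e@B0, e@B3, f@B5} | OUT={a@B0, a@B2, b@B4, c@B4, e@B6, f@B5}
  B7: | IN={a@B0, a@B2, b@B4, c@B4, e@B6, f@B5} | OUT={a@B7, b@B4, c@B4, d@B7, e@B6, f@B5}

Merge at B1: IN[B1] = OUT[B0] = {a@B0, e@B0}
Applying B1's transfer function to that IN value gives OUT[B1] (row B1 above).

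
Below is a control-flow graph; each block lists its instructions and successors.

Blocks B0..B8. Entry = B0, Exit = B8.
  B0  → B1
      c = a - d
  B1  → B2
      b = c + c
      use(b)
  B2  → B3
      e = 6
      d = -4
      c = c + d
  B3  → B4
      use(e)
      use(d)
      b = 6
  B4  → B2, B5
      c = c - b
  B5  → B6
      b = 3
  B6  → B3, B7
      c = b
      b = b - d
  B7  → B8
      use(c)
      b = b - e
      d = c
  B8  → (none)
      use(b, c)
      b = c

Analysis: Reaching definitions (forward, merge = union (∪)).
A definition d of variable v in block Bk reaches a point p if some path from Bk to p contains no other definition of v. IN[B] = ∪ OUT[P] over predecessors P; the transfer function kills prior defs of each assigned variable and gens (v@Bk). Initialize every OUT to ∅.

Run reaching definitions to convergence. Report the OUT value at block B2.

Fixpoint table:
  B0:  IN={}  OUT={c@B0}
  B1:  IN={c@B0}  OUT={b@B1, c@B0}
  B2:  IN={b@B1, b@B3, c@B0, c@B4, d@B2, e@B2}  OUT={b@B1, b@B3, c@B2, d@B2, e@B2}
  B3:  IN={b@B1, b@B3, b@B6, c@B2, c@B6, d@B2, e@B2}  OUT={b@B3, c@B2, c@B6, d@B2, e@B2}
  B4:  IN={b@B3, c@B2, c@B6, d@B2, e@B2}  OUT={b@B3, c@B4, d@B2, e@B2}
  B5:  IN={b@B3, c@B4, d@B2, e@B2}  OUT={b@B5, c@B4, d@B2, e@B2}
  B6:  IN={b@B5, c@B4, d@B2, e@B2}  OUT={b@B6, c@B6, d@B2, e@B2}
  B7:  IN={b@B6, c@B6, d@B2, e@B2}  OUT={b@B7, c@B6, d@B7, e@B2}
  B8:  IN={b@B7, c@B6, d@B7, e@B2}  OUT={b@B8, c@B6, d@B7, e@B2}

Merge at B2: IN[B2] = OUT[B1] ⊔ OUT[B4] = {b@B1, b@B3, c@B0, c@B4, d@B2, e@B2}
Applying B2's transfer function to that IN value gives OUT[B2] (row B2 above).

Answer: {b@B1, b@B3, c@B2, d@B2, e@B2}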